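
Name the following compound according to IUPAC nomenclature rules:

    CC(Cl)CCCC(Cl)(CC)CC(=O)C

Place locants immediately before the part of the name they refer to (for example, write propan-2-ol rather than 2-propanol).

4,8-dichloro-4-ethylnonan-2-one

Counting along the main chain through the carbonyl gives 9 carbons: the parent is nonane.
The highest-priority functional group is a ketone (C=O on an internal carbon), so the name ends in -one.
Number the chain so that numbering from this end puts the carbonyl group at C-2 rather than C-8.
That gives the carbonyl at C-2; chloro groups at C-4 and C-8; an ethyl group at C-4.
The substituents are ordered alphabetically, ignoring any di-/tri- multipliers.
Putting it together: 4,8-dichloro-4-ethylnonan-2-one.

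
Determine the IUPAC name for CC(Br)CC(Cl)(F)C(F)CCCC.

2-bromo-4-chloro-4,5-difluorononane

The longest continuous carbon chain has 9 atoms, so the parent hydride is nonane.
Choose the numbering such that the substituent locant set {2,4,4,5} is lower than {5,6,6,8} at the first point of difference.
This places a bromo group at C-2; a chloro group at C-4; fluoro groups at C-4 and C-5.
Substituent prefixes are cited in alphabetical order (multiplying prefixes like di-/tri- are ignored for ordering).
Putting it together: 2-bromo-4-chloro-4,5-difluorononane.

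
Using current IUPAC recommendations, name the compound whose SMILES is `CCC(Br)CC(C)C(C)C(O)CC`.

7-bromo-4,5-dimethylnonan-3-ol

The longest carbon chain that includes the –OH group has 9 carbons, so the parent hydride is nonane.
The highest-priority functional group is an alcohol (–OH), so the name ends in -ol.
Number the chain so that numbering from this end puts the hydroxyl group at C-3 rather than C-7.
With this numbering: the hydroxyl at C-3; a bromo group at C-7; methyl groups at C-4 and C-5.
Substituent prefixes are cited in alphabetical order (multiplying prefixes like di-/tri- are ignored for ordering).
Putting it together: 7-bromo-4,5-dimethylnonan-3-ol.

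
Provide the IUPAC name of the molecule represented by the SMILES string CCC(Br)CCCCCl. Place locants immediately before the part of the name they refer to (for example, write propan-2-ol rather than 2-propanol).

The longest carbon chain is 7 atoms: the parent is heptane.
The numbering direction is chosen so that the substituent locant set {1,5} is lower than {3,7} at the first point of difference.
That gives a bromo group at C-5; a chloro group at C-1.
Prefixes are listed alphabetically: bromo, chloro.
The name is 5-bromo-1-chloroheptane.

5-bromo-1-chloroheptane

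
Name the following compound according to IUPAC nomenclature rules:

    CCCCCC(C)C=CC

4-methylnon-2-ene

The longest chain bearing the multiple bond is 9 carbons long (nonane).
A C=C double bond in the chain gives the infix -ene-.
The numbering direction is chosen so that numbering from this end puts the double bond at C-2 rather than C-7.
That gives the double bond between C-2 and C-3; a methyl group at C-4.
Putting it together: 4-methylnon-2-ene.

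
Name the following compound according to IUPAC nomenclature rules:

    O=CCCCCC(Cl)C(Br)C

Counting along the main chain through the –CHO group gives 8 carbons: the parent is octane.
The principal characteristic group is an aldehyde (terminal –CHO), named with the suffix -al.
The numbering direction is chosen so that the aldehyde carbon is C-1 by definition.
With this numbering: a bromo group at C-7; a chloro group at C-6.
Substituent prefixes are cited in alphabetical order (multiplying prefixes like di-/tri- are ignored for ordering).
The name is 7-bromo-6-chlorooctanal.

7-bromo-6-chlorooctanal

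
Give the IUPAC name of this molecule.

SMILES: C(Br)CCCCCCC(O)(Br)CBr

The longest chain bearing the –OH group is 9 carbons long (nonane).
The principal characteristic group is an alcohol (–OH), named with the suffix -ol.
Choose the numbering such that numbering from this end puts the hydroxyl group at C-2 rather than C-8.
This places the hydroxyl at C-2; bromo groups at C-1 and C-2 and C-9.
Putting it together: 1,2,9-tribromononan-2-ol.

1,2,9-tribromononan-2-ol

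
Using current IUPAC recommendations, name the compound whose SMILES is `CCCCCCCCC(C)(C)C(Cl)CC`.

The longest carbon chain is 12 atoms: the parent is dodecane.
The numbering direction is chosen so that the substituent locant set {3,4,4} is lower than {9,9,10} at the first point of difference.
With this numbering: a chloro group at C-3; two methyl groups at C-4.
Substituent prefixes are cited in alphabetical order (multiplying prefixes like di-/tri- are ignored for ordering).
Assembling the pieces gives 3-chloro-4,4-dimethyldodecane.

3-chloro-4,4-dimethyldodecane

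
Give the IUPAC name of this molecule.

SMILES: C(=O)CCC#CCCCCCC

undec-4-ynal

The longest chain bearing the –CHO group and the multiple bond is 11 carbons long (undecane).
The principal characteristic group is an aldehyde (terminal –CHO), named with the suffix -al.
The chain contains a C≡C triple bond, so the unsaturation ending is -yne.
Number the chain so that the aldehyde carbon is C-1 by definition.
That gives the triple bond between C-4 and C-5.
Putting it together: undec-4-ynal.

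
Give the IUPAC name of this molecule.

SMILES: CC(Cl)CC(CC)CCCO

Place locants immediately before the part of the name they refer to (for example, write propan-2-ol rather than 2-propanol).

Counting along the main chain through the –OH group gives 7 carbons: the parent is heptane.
An alcohol (–OH) is the principal characteristic group, giving the suffix -ol.
Choose the numbering such that numbering from this end puts the hydroxyl group at C-1 rather than C-7.
This places the hydroxyl at C-1; a chloro group at C-6; an ethyl group at C-4.
The substituents are ordered alphabetically, ignoring any di-/tri- multipliers.
The name is 6-chloro-4-ethylheptan-1-ol.

6-chloro-4-ethylheptan-1-ol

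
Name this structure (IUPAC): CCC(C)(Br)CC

The parent chain contains 5 carbons (pentane).
Numbering from either end gives identical locants here.
With this numbering: a bromo group at C-3; a methyl group at C-3.
Substituent prefixes are cited in alphabetical order (multiplying prefixes like di-/tri- are ignored for ordering).
The name is 3-bromo-3-methylpentane.

3-bromo-3-methylpentane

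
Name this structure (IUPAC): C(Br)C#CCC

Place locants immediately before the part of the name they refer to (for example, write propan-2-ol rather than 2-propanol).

The longest carbon chain that includes the multiple bond has 5 carbons, so the parent hydride is pentane.
The chain contains a C≡C triple bond, so the unsaturation ending is -yne.
Choose the numbering such that numbering from this end puts the triple bond at C-2 rather than C-3.
This places the triple bond between C-2 and C-3; a bromo group at C-1.
The name is 1-bromopent-2-yne.

1-bromopent-2-yne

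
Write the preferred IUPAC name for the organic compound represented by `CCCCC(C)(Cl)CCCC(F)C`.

6-chloro-2-fluoro-6-methyldecane

The longest carbon chain is 10 atoms: the parent is decane.
Choose the numbering such that the substituent locant set {2,6,6} is lower than {5,5,9} at the first point of difference.
With this numbering: a chloro group at C-6; a fluoro group at C-2; a methyl group at C-6.
Substituent prefixes are cited in alphabetical order (multiplying prefixes like di-/tri- are ignored for ordering).
The name is 6-chloro-2-fluoro-6-methyldecane.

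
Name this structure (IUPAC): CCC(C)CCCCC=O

Counting along the main chain through the –CHO group gives 8 carbons: the parent is octane.
The highest-priority functional group is an aldehyde (terminal –CHO), so the name ends in -al.
The numbering direction is chosen so that the aldehyde carbon is C-1 by definition.
This places a methyl group at C-6.
Putting it together: 6-methyloctanal.

6-methyloctanal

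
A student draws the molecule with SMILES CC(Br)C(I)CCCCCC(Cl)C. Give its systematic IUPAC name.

2-bromo-9-chloro-3-iododecane

The longest continuous carbon chain has 10 atoms, so the parent hydride is decane.
Choose the numbering such that the substituent locant set {2,3,9} is lower than {2,8,9} at the first point of difference.
That gives a bromo group at C-2; a chloro group at C-9; an iodo group at C-3.
Substituent prefixes are cited in alphabetical order (multiplying prefixes like di-/tri- are ignored for ordering).
Putting it together: 2-bromo-9-chloro-3-iododecane.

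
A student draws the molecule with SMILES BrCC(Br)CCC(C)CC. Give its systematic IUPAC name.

The parent chain contains 7 carbons (heptane).
The numbering direction is chosen so that the substituent locant set {1,2,5} is lower than {3,6,7} at the first point of difference.
This places bromo groups at C-1 and C-2; a methyl group at C-5.
Substituent prefixes are cited in alphabetical order (multiplying prefixes like di-/tri- are ignored for ordering).
The name is 1,2-dibromo-5-methylheptane.

1,2-dibromo-5-methylheptane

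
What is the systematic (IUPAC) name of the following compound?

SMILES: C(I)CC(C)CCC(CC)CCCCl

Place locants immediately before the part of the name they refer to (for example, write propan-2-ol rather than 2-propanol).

The longest continuous carbon chain has 9 atoms, so the parent hydride is nonane.
Number the chain so that the substituent locant set {1,3,6,9} is lower than {1,4,7,9} at the first point of difference.
With this numbering: a chloro group at C-9; an ethyl group at C-6; an iodo group at C-1; a methyl group at C-3.
Substituent prefixes are cited in alphabetical order (multiplying prefixes like di-/tri- are ignored for ordering).
Assembling the pieces gives 9-chloro-6-ethyl-1-iodo-3-methylnonane.

9-chloro-6-ethyl-1-iodo-3-methylnonane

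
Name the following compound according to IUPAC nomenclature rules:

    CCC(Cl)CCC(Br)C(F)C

3-bromo-6-chloro-2-fluorooctane

The longest carbon chain is 8 atoms: the parent is octane.
Choose the numbering such that the substituent locant set {2,3,6} is lower than {3,6,7} at the first point of difference.
That gives a bromo group at C-3; a chloro group at C-6; a fluoro group at C-2.
Substituent prefixes are cited in alphabetical order (multiplying prefixes like di-/tri- are ignored for ordering).
Assembling the pieces gives 3-bromo-6-chloro-2-fluorooctane.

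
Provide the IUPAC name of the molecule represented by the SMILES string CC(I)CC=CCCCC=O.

The longest chain bearing the –CHO group and the multiple bond is 9 carbons long (nonane).
An aldehyde (terminal –CHO) is the principal characteristic group, giving the suffix -al.
The chain contains a C=C double bond, so the unsaturation ending is -ene.
Number the chain so that the aldehyde carbon is C-1 by definition.
With this numbering: the double bond between C-5 and C-6; an iodo group at C-8.
Assembling the pieces gives 8-iodonon-5-enal.

8-iodonon-5-enal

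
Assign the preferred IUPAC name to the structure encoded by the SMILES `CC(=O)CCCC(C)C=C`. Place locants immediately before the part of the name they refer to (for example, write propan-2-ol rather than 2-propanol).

6-methyloct-7-en-2-one

The longest chain bearing the carbonyl and the multiple bond is 8 carbons long (octane).
A ketone (C=O on an internal carbon) is the principal characteristic group, giving the suffix -one.
There is one C=C double bond, indicated by the ending -ene.
The numbering direction is chosen so that numbering from this end puts the carbonyl group at C-2 rather than C-7.
With this numbering: the carbonyl at C-2; the double bond between C-7 and C-8; a methyl group at C-6.
Putting it together: 6-methyloct-7-en-2-one.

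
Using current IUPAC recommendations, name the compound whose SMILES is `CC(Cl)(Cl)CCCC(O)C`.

6,6-dichloroheptan-2-ol

The longest chain bearing the –OH group is 7 carbons long (heptane).
The highest-priority functional group is an alcohol (–OH), so the name ends in -ol.
Number the chain so that numbering from this end puts the hydroxyl group at C-2 rather than C-6.
This places the hydroxyl at C-2; two chloro groups at C-6.
Putting it together: 6,6-dichloroheptan-2-ol.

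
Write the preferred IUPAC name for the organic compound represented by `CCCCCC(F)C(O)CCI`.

The longest chain bearing the –OH group is 9 carbons long (nonane).
The highest-priority functional group is an alcohol (–OH), so the name ends in -ol.
Number the chain so that numbering from this end puts the hydroxyl group at C-3 rather than C-7.
That gives the hydroxyl at C-3; a fluoro group at C-4; an iodo group at C-1.
The substituents are ordered alphabetically, ignoring any di-/tri- multipliers.
The name is 4-fluoro-1-iodononan-3-ol.

4-fluoro-1-iodononan-3-ol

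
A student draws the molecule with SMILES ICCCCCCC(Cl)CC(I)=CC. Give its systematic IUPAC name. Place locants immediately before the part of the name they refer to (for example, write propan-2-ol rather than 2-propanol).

Counting along the main chain through the multiple bond gives 11 carbons: the parent is undecane.
There is one C=C double bond, indicated by the ending -ene.
Choose the numbering such that numbering from this end puts the double bond at C-2 rather than C-9.
This places the double bond between C-2 and C-3; a chloro group at C-5; iodo groups at C-3 and C-11.
Prefixes are listed alphabetically: chloro, iodo.
The name is 5-chloro-3,11-diiodoundec-2-ene.

5-chloro-3,11-diiodoundec-2-ene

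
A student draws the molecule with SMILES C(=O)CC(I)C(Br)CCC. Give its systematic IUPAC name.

4-bromo-3-iodoheptanal

Counting along the main chain through the –CHO group gives 7 carbons: the parent is heptane.
The principal characteristic group is an aldehyde (terminal –CHO), named with the suffix -al.
Choose the numbering such that the aldehyde carbon is C-1 by definition.
With this numbering: a bromo group at C-4; an iodo group at C-3.
Substituent prefixes are cited in alphabetical order (multiplying prefixes like di-/tri- are ignored for ordering).
The name is 4-bromo-3-iodoheptanal.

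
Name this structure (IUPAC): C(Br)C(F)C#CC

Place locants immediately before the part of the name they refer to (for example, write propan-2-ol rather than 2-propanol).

5-bromo-4-fluoropent-2-yne

The longest carbon chain that includes the multiple bond has 5 carbons, so the parent hydride is pentane.
There is one C≡C triple bond, indicated by the ending -yne.
Choose the numbering such that numbering from this end puts the triple bond at C-2 rather than C-3.
This places the triple bond between C-2 and C-3; a bromo group at C-5; a fluoro group at C-4.
Prefixes are listed alphabetically: bromo, fluoro.
Putting it together: 5-bromo-4-fluoropent-2-yne.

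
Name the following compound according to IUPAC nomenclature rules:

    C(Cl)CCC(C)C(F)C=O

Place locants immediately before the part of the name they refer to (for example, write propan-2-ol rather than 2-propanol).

Counting along the main chain through the –CHO group gives 6 carbons: the parent is hexane.
An aldehyde (terminal –CHO) is the principal characteristic group, giving the suffix -al.
Number the chain so that the aldehyde carbon is C-1 by definition.
This places a chloro group at C-6; a fluoro group at C-2; a methyl group at C-3.
Substituent prefixes are cited in alphabetical order (multiplying prefixes like di-/tri- are ignored for ordering).
Putting it together: 6-chloro-2-fluoro-3-methylhexanal.

6-chloro-2-fluoro-3-methylhexanal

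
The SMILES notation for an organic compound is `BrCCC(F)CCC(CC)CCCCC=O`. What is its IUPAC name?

11-bromo-6-ethyl-9-fluoroundecanal

The longest chain bearing the –CHO group is 11 carbons long (undecane).
An aldehyde (terminal –CHO) is the principal characteristic group, giving the suffix -al.
The numbering direction is chosen so that the aldehyde carbon is C-1 by definition.
With this numbering: a bromo group at C-11; an ethyl group at C-6; a fluoro group at C-9.
Prefixes are listed alphabetically: bromo, ethyl, fluoro.
Assembling the pieces gives 11-bromo-6-ethyl-9-fluoroundecanal.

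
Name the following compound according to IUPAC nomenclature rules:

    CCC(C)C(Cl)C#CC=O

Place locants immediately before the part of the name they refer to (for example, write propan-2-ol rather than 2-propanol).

The longest chain bearing the –CHO group and the multiple bond is 7 carbons long (heptane).
The principal characteristic group is an aldehyde (terminal –CHO), named with the suffix -al.
A C≡C triple bond in the chain gives the infix -yne-.
Number the chain so that the aldehyde carbon is C-1 by definition.
That gives the triple bond between C-2 and C-3; a chloro group at C-4; a methyl group at C-5.
Substituent prefixes are cited in alphabetical order (multiplying prefixes like di-/tri- are ignored for ordering).
Assembling the pieces gives 4-chloro-5-methylhept-2-ynal.

4-chloro-5-methylhept-2-ynal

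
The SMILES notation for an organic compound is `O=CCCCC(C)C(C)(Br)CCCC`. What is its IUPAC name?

6-bromo-5,6-dimethyldecanal

Counting along the main chain through the –CHO group gives 10 carbons: the parent is decane.
An aldehyde (terminal –CHO) is the principal characteristic group, giving the suffix -al.
Choose the numbering such that the aldehyde carbon is C-1 by definition.
With this numbering: a bromo group at C-6; methyl groups at C-5 and C-6.
Substituent prefixes are cited in alphabetical order (multiplying prefixes like di-/tri- are ignored for ordering).
The name is 6-bromo-5,6-dimethyldecanal.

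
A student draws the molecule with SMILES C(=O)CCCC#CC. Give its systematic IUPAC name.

hept-5-ynal

Counting along the main chain through the –CHO group and the multiple bond gives 7 carbons: the parent is heptane.
The highest-priority functional group is an aldehyde (terminal –CHO), so the name ends in -al.
There is one C≡C triple bond, indicated by the ending -yne.
Choose the numbering such that the aldehyde carbon is C-1 by definition.
With this numbering: the triple bond between C-5 and C-6.
Putting it together: hept-5-ynal.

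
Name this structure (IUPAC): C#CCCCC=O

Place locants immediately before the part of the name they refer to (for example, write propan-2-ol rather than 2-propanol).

hex-5-ynal

The longest carbon chain that includes the –CHO group and the multiple bond has 6 carbons, so the parent hydride is hexane.
The highest-priority functional group is an aldehyde (terminal –CHO), so the name ends in -al.
A C≡C triple bond in the chain gives the infix -yne-.
The numbering direction is chosen so that the aldehyde carbon is C-1 by definition.
That gives the triple bond between C-5 and C-6.
Putting it together: hex-5-ynal.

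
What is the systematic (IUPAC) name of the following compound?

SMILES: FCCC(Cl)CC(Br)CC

The parent chain contains 7 carbons (heptane).
The numbering direction is chosen so that the substituent locant set {1,3,5} is lower than {3,5,7} at the first point of difference.
This places a bromo group at C-5; a chloro group at C-3; a fluoro group at C-1.
The substituents are ordered alphabetically, ignoring any di-/tri- multipliers.
Assembling the pieces gives 5-bromo-3-chloro-1-fluoroheptane.

5-bromo-3-chloro-1-fluoroheptane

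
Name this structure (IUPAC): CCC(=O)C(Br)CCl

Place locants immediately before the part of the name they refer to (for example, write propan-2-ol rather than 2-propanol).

Counting along the main chain through the carbonyl gives 5 carbons: the parent is pentane.
A ketone (C=O on an internal carbon) is the principal characteristic group, giving the suffix -one.
The numbering direction is chosen so that the substituent locant set {1,2} is lower than {4,5} at the first point of difference.
That gives the carbonyl at C-3; a bromo group at C-2; a chloro group at C-1.
The substituents are ordered alphabetically, ignoring any di-/tri- multipliers.
Assembling the pieces gives 2-bromo-1-chloropentan-3-one.

2-bromo-1-chloropentan-3-one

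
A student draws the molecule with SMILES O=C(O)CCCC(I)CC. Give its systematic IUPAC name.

Counting along the main chain through the –COOH group gives 7 carbons: the parent is heptane.
The highest-priority functional group is a carboxylic acid (terminal –COOH), so the name ends in -oic acid.
Choose the numbering such that the carboxylic acid carbon is C-1 by definition.
This places an iodo group at C-5.
The name is 5-iodoheptanoic acid.

5-iodoheptanoic acid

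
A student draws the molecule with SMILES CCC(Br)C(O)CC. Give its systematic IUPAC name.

4-bromohexan-3-ol

The longest chain bearing the –OH group is 6 carbons long (hexane).
The principal characteristic group is an alcohol (–OH), named with the suffix -ol.
The numbering direction is chosen so that numbering from this end puts the hydroxyl group at C-3 rather than C-4.
With this numbering: the hydroxyl at C-3; a bromo group at C-4.
The name is 4-bromohexan-3-ol.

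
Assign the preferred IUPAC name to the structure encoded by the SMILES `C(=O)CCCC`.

The longest chain bearing the –CHO group is 5 carbons long (pentane).
The highest-priority functional group is an aldehyde (terminal –CHO), so the name ends in -al.
Choose the numbering such that the aldehyde carbon is C-1 by definition.
Assembling the pieces gives pentanal.

pentanal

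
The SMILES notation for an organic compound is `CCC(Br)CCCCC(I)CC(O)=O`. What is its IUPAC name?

8-bromo-3-iododecanoic acid

The longest chain bearing the –COOH group is 10 carbons long (decane).
The principal characteristic group is a carboxylic acid (terminal –COOH), named with the suffix -oic acid.
Choose the numbering such that the carboxylic acid carbon is C-1 by definition.
With this numbering: a bromo group at C-8; an iodo group at C-3.
Prefixes are listed alphabetically: bromo, iodo.
Putting it together: 8-bromo-3-iododecanoic acid.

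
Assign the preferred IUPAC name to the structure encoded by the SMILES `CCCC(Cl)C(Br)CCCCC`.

5-bromo-4-chlorodecane

The longest carbon chain is 10 atoms: the parent is decane.
The numbering direction is chosen so that the substituent locant set {4,5} is lower than {6,7} at the first point of difference.
That gives a bromo group at C-5; a chloro group at C-4.
Prefixes are listed alphabetically: bromo, chloro.
Assembling the pieces gives 5-bromo-4-chlorodecane.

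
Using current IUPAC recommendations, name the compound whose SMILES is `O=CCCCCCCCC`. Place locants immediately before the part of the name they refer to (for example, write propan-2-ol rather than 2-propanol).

The longest chain bearing the –CHO group is 9 carbons long (nonane).
The highest-priority functional group is an aldehyde (terminal –CHO), so the name ends in -al.
Number the chain so that the aldehyde carbon is C-1 by definition.
Assembling the pieces gives nonanal.

nonanal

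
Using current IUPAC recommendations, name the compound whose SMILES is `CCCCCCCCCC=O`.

decanal

Counting along the main chain through the –CHO group gives 10 carbons: the parent is decane.
The principal characteristic group is an aldehyde (terminal –CHO), named with the suffix -al.
Choose the numbering such that the aldehyde carbon is C-1 by definition.
The name is decanal.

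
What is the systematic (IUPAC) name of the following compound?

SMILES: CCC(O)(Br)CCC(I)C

3-bromo-6-iodoheptan-3-ol

The longest chain bearing the –OH group is 7 carbons long (heptane).
An alcohol (–OH) is the principal characteristic group, giving the suffix -ol.
Number the chain so that numbering from this end puts the hydroxyl group at C-3 rather than C-5.
That gives the hydroxyl at C-3; a bromo group at C-3; an iodo group at C-6.
The substituents are ordered alphabetically, ignoring any di-/tri- multipliers.
The name is 3-bromo-6-iodoheptan-3-ol.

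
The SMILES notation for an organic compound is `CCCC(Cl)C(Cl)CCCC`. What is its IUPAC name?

The parent chain contains 9 carbons (nonane).
Number the chain so that the substituent locant set {4,5} is lower than {5,6} at the first point of difference.
That gives chloro groups at C-4 and C-5.
The name is 4,5-dichlorononane.

4,5-dichlorononane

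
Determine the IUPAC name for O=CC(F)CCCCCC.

2-fluorooctanal

The longest chain bearing the –CHO group is 8 carbons long (octane).
The principal characteristic group is an aldehyde (terminal –CHO), named with the suffix -al.
The numbering direction is chosen so that the aldehyde carbon is C-1 by definition.
That gives a fluoro group at C-2.
Putting it together: 2-fluorooctanal.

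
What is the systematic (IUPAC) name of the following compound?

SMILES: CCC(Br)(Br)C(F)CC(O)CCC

The longest carbon chain that includes the –OH group has 9 carbons, so the parent hydride is nonane.
The principal characteristic group is an alcohol (–OH), named with the suffix -ol.
The numbering direction is chosen so that numbering from this end puts the hydroxyl group at C-4 rather than C-6.
With this numbering: the hydroxyl at C-4; two bromo groups at C-7; a fluoro group at C-6.
Substituent prefixes are cited in alphabetical order (multiplying prefixes like di-/tri- are ignored for ordering).
Assembling the pieces gives 7,7-dibromo-6-fluorononan-4-ol.

7,7-dibromo-6-fluorononan-4-ol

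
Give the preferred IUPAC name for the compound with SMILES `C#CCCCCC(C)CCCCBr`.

11-bromo-7-methylundec-1-yne

Counting along the main chain through the multiple bond gives 11 carbons: the parent is undecane.
A C≡C triple bond in the chain gives the infix -yne-.
The numbering direction is chosen so that numbering from this end puts the triple bond at C-1 rather than C-10.
This places the triple bond between C-1 and C-2; a bromo group at C-11; a methyl group at C-7.
Prefixes are listed alphabetically: bromo, methyl.
The name is 11-bromo-7-methylundec-1-yne.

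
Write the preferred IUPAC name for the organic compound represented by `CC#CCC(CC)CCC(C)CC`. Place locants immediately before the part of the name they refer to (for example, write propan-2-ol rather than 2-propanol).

Counting along the main chain through the multiple bond gives 10 carbons: the parent is decane.
There is one C≡C triple bond, indicated by the ending -yne.
Choose the numbering such that numbering from this end puts the triple bond at C-2 rather than C-8.
With this numbering: the triple bond between C-2 and C-3; an ethyl group at C-5; a methyl group at C-8.
Substituent prefixes are cited in alphabetical order (multiplying prefixes like di-/tri- are ignored for ordering).
The name is 5-ethyl-8-methyldec-2-yne.

5-ethyl-8-methyldec-2-yne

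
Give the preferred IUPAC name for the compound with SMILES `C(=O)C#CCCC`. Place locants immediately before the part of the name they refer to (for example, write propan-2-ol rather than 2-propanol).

hex-2-ynal

The longest chain bearing the –CHO group and the multiple bond is 6 carbons long (hexane).
An aldehyde (terminal –CHO) is the principal characteristic group, giving the suffix -al.
There is one C≡C triple bond, indicated by the ending -yne.
Choose the numbering such that the aldehyde carbon is C-1 by definition.
With this numbering: the triple bond between C-2 and C-3.
Putting it together: hex-2-ynal.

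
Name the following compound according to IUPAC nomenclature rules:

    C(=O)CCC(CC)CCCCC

The longest carbon chain that includes the –CHO group has 9 carbons, so the parent hydride is nonane.
The highest-priority functional group is an aldehyde (terminal –CHO), so the name ends in -al.
Choose the numbering such that the aldehyde carbon is C-1 by definition.
This places an ethyl group at C-4.
Putting it together: 4-ethylnonanal.

4-ethylnonanal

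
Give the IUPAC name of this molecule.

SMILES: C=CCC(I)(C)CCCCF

8-fluoro-4-iodo-4-methyloct-1-ene

Counting along the main chain through the multiple bond gives 8 carbons: the parent is octane.
The chain contains a C=C double bond, so the unsaturation ending is -ene.
The numbering direction is chosen so that numbering from this end puts the double bond at C-1 rather than C-7.
That gives the double bond between C-1 and C-2; a fluoro group at C-8; an iodo group at C-4; a methyl group at C-4.
Substituent prefixes are cited in alphabetical order (multiplying prefixes like di-/tri- are ignored for ordering).
Putting it together: 8-fluoro-4-iodo-4-methyloct-1-ene.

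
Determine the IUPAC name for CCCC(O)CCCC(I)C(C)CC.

The longest chain bearing the –OH group is 11 carbons long (undecane).
An alcohol (–OH) is the principal characteristic group, giving the suffix -ol.
Number the chain so that numbering from this end puts the hydroxyl group at C-4 rather than C-8.
With this numbering: the hydroxyl at C-4; an iodo group at C-8; a methyl group at C-9.
Prefixes are listed alphabetically: iodo, methyl.
The name is 8-iodo-9-methylundecan-4-ol.

8-iodo-9-methylundecan-4-ol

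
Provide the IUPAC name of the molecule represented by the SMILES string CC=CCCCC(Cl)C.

The longest chain bearing the multiple bond is 8 carbons long (octane).
A C=C double bond in the chain gives the infix -ene-.
Choose the numbering such that numbering from this end puts the double bond at C-2 rather than C-6.
That gives the double bond between C-2 and C-3; a chloro group at C-7.
Assembling the pieces gives 7-chlorooct-2-ene.

7-chlorooct-2-ene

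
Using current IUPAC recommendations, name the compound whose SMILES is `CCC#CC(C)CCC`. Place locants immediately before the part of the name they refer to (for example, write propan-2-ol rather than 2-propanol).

5-methyloct-3-yne

The longest chain bearing the multiple bond is 8 carbons long (octane).
A C≡C triple bond in the chain gives the infix -yne-.
Choose the numbering such that numbering from this end puts the triple bond at C-3 rather than C-5.
With this numbering: the triple bond between C-3 and C-4; a methyl group at C-5.
Putting it together: 5-methyloct-3-yne.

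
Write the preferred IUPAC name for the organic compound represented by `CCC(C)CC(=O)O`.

Counting along the main chain through the –COOH group gives 5 carbons: the parent is pentane.
The highest-priority functional group is a carboxylic acid (terminal –COOH), so the name ends in -oic acid.
The numbering direction is chosen so that the carboxylic acid carbon is C-1 by definition.
This places a methyl group at C-3.
Assembling the pieces gives 3-methylpentanoic acid.

3-methylpentanoic acid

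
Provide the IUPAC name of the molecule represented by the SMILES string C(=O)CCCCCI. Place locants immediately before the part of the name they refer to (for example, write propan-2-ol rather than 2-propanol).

Counting along the main chain through the –CHO group gives 6 carbons: the parent is hexane.
The highest-priority functional group is an aldehyde (terminal –CHO), so the name ends in -al.
Choose the numbering such that the aldehyde carbon is C-1 by definition.
With this numbering: an iodo group at C-6.
Putting it together: 6-iodohexanal.

6-iodohexanal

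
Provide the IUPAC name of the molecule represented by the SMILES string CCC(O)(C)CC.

Counting along the main chain through the –OH group gives 5 carbons: the parent is pentane.
An alcohol (–OH) is the principal characteristic group, giving the suffix -ol.
The molecule is symmetric, so either numbering direction gives the same locants.
That gives the hydroxyl at C-3; a methyl group at C-3.
The name is 3-methylpentan-3-ol.

3-methylpentan-3-ol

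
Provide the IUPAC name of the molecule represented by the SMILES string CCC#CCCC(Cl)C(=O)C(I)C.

4-chloro-2-iododec-7-yn-3-one

The longest carbon chain that includes the carbonyl and the multiple bond has 10 carbons, so the parent hydride is decane.
The principal characteristic group is a ketone (C=O on an internal carbon), named with the suffix -one.
A C≡C triple bond in the chain gives the infix -yne-.
Number the chain so that numbering from this end puts the carbonyl group at C-3 rather than C-8.
This places the carbonyl at C-3; the triple bond between C-7 and C-8; a chloro group at C-4; an iodo group at C-2.
Prefixes are listed alphabetically: chloro, iodo.
The name is 4-chloro-2-iododec-7-yn-3-one.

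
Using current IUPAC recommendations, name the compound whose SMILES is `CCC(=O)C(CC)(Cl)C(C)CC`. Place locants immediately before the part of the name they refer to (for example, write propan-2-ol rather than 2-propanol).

4-chloro-4-ethyl-5-methylheptan-3-one

Counting along the main chain through the carbonyl gives 7 carbons: the parent is heptane.
A ketone (C=O on an internal carbon) is the principal characteristic group, giving the suffix -one.
Choose the numbering such that numbering from this end puts the carbonyl group at C-3 rather than C-5.
With this numbering: the carbonyl at C-3; a chloro group at C-4; an ethyl group at C-4; a methyl group at C-5.
The substituents are ordered alphabetically, ignoring any di-/tri- multipliers.
Putting it together: 4-chloro-4-ethyl-5-methylheptan-3-one.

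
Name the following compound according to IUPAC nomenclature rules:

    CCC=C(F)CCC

The longest carbon chain that includes the multiple bond has 7 carbons, so the parent hydride is heptane.
There is one C=C double bond, indicated by the ending -ene.
The numbering direction is chosen so that numbering from this end puts the double bond at C-3 rather than C-4.
This places the double bond between C-3 and C-4; a fluoro group at C-4.
Assembling the pieces gives 4-fluorohept-3-ene.

4-fluorohept-3-ene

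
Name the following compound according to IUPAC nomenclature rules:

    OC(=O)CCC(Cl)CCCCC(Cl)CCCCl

The longest chain bearing the –COOH group is 12 carbons long (dodecane).
The principal characteristic group is a carboxylic acid (terminal –COOH), named with the suffix -oic acid.
The numbering direction is chosen so that the carboxylic acid carbon is C-1 by definition.
That gives chloro groups at C-4 and C-9 and C-12.
Assembling the pieces gives 4,9,12-trichlorododecanoic acid.

4,9,12-trichlorododecanoic acid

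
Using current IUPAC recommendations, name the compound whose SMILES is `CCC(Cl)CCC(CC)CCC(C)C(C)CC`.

10-chloro-7-ethyl-3,4-dimethyldodecane

The longest carbon chain is 12 atoms: the parent is dodecane.
Number the chain so that the substituent locant set {3,4,7,10} is lower than {3,6,9,10} at the first point of difference.
That gives a chloro group at C-10; an ethyl group at C-7; methyl groups at C-3 and C-4.
The substituents are ordered alphabetically, ignoring any di-/tri- multipliers.
Putting it together: 10-chloro-7-ethyl-3,4-dimethyldodecane.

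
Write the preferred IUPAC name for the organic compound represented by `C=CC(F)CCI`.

3-fluoro-5-iodopent-1-ene

Counting along the main chain through the multiple bond gives 5 carbons: the parent is pentane.
A C=C double bond in the chain gives the infix -ene-.
Choose the numbering such that numbering from this end puts the double bond at C-1 rather than C-4.
That gives the double bond between C-1 and C-2; a fluoro group at C-3; an iodo group at C-5.
Prefixes are listed alphabetically: fluoro, iodo.
The name is 3-fluoro-5-iodopent-1-ene.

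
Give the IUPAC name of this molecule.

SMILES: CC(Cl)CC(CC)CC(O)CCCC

9-chloro-7-ethyldecan-5-ol

Counting along the main chain through the –OH group gives 10 carbons: the parent is decane.
An alcohol (–OH) is the principal characteristic group, giving the suffix -ol.
Number the chain so that numbering from this end puts the hydroxyl group at C-5 rather than C-6.
With this numbering: the hydroxyl at C-5; a chloro group at C-9; an ethyl group at C-7.
The substituents are ordered alphabetically, ignoring any di-/tri- multipliers.
Putting it together: 9-chloro-7-ethyldecan-5-ol.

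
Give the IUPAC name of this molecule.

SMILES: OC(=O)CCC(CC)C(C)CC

Counting along the main chain through the –COOH group gives 7 carbons: the parent is heptane.
A carboxylic acid (terminal –COOH) is the principal characteristic group, giving the suffix -oic acid.
Choose the numbering such that the carboxylic acid carbon is C-1 by definition.
With this numbering: an ethyl group at C-4; a methyl group at C-5.
The substituents are ordered alphabetically, ignoring any di-/tri- multipliers.
Putting it together: 4-ethyl-5-methylheptanoic acid.

4-ethyl-5-methylheptanoic acid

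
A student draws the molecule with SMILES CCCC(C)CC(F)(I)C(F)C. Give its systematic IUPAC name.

2,3-difluoro-3-iodo-5-methyloctane

The parent chain contains 8 carbons (octane).
Number the chain so that the substituent locant set {2,3,3,5} is lower than {4,6,6,7} at the first point of difference.
That gives fluoro groups at C-2 and C-3; an iodo group at C-3; a methyl group at C-5.
The substituents are ordered alphabetically, ignoring any di-/tri- multipliers.
Assembling the pieces gives 2,3-difluoro-3-iodo-5-methyloctane.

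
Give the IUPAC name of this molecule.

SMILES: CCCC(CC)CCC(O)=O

4-ethylheptanoic acid

Counting along the main chain through the –COOH group gives 7 carbons: the parent is heptane.
The highest-priority functional group is a carboxylic acid (terminal –COOH), so the name ends in -oic acid.
The numbering direction is chosen so that the carboxylic acid carbon is C-1 by definition.
With this numbering: an ethyl group at C-4.
The name is 4-ethylheptanoic acid.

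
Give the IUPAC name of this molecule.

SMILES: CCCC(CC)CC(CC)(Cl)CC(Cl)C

The parent chain contains 9 carbons (nonane).
Choose the numbering such that the substituent locant set {2,4,4,6} is lower than {4,6,6,8} at the first point of difference.
That gives chloro groups at C-2 and C-4; ethyl groups at C-4 and C-6.
Substituent prefixes are cited in alphabetical order (multiplying prefixes like di-/tri- are ignored for ordering).
Putting it together: 2,4-dichloro-4,6-diethylnonane.

2,4-dichloro-4,6-diethylnonane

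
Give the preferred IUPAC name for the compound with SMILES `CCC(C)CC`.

3-methylpentane

The parent chain contains 5 carbons (pentane).
The molecule is symmetric, so either numbering direction gives the same locants.
With this numbering: a methyl group at C-3.
Assembling the pieces gives 3-methylpentane.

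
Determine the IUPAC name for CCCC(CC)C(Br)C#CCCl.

4-bromo-1-chloro-5-ethyloct-2-yne

The longest chain bearing the multiple bond is 8 carbons long (octane).
The chain contains a C≡C triple bond, so the unsaturation ending is -yne.
Number the chain so that numbering from this end puts the triple bond at C-2 rather than C-6.
With this numbering: the triple bond between C-2 and C-3; a bromo group at C-4; a chloro group at C-1; an ethyl group at C-5.
Substituent prefixes are cited in alphabetical order (multiplying prefixes like di-/tri- are ignored for ordering).
The name is 4-bromo-1-chloro-5-ethyloct-2-yne.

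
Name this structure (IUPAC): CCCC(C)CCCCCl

1-chloro-5-methyloctane

The longest carbon chain is 8 atoms: the parent is octane.
Choose the numbering such that the substituent locant set {1,5} is lower than {4,8} at the first point of difference.
With this numbering: a chloro group at C-1; a methyl group at C-5.
Prefixes are listed alphabetically: chloro, methyl.
Putting it together: 1-chloro-5-methyloctane.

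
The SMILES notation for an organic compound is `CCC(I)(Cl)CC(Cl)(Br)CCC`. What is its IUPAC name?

5-bromo-3,5-dichloro-3-iodooctane

The longest continuous carbon chain has 8 atoms, so the parent hydride is octane.
Choose the numbering such that the substituent locant set {3,3,5,5} is lower than {4,4,6,6} at the first point of difference.
That gives a bromo group at C-5; chloro groups at C-3 and C-5; an iodo group at C-3.
Prefixes are listed alphabetically: bromo, chloro, iodo.
Putting it together: 5-bromo-3,5-dichloro-3-iodooctane.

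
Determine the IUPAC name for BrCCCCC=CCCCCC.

Counting along the main chain through the multiple bond gives 11 carbons: the parent is undecane.
There is one C=C double bond, indicated by the ending -ene.
Number the chain so that numbering from this end puts the double bond at C-5 rather than C-6.
That gives the double bond between C-5 and C-6; a bromo group at C-1.
The name is 1-bromoundec-5-ene.

1-bromoundec-5-ene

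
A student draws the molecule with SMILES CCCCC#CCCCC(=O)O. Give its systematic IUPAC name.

dec-5-ynoic acid

The longest chain bearing the –COOH group and the multiple bond is 10 carbons long (decane).
A carboxylic acid (terminal –COOH) is the principal characteristic group, giving the suffix -oic acid.
There is one C≡C triple bond, indicated by the ending -yne.
The numbering direction is chosen so that the carboxylic acid carbon is C-1 by definition.
That gives the triple bond between C-5 and C-6.
Assembling the pieces gives dec-5-ynoic acid.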